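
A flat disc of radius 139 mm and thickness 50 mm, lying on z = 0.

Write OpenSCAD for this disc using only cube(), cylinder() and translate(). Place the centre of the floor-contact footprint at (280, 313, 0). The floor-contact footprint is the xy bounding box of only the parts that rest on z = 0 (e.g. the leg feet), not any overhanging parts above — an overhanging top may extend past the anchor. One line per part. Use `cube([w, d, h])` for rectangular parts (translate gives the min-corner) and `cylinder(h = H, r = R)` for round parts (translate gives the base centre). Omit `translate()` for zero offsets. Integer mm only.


translate([280, 313, 0]) cylinder(h = 50, r = 139);


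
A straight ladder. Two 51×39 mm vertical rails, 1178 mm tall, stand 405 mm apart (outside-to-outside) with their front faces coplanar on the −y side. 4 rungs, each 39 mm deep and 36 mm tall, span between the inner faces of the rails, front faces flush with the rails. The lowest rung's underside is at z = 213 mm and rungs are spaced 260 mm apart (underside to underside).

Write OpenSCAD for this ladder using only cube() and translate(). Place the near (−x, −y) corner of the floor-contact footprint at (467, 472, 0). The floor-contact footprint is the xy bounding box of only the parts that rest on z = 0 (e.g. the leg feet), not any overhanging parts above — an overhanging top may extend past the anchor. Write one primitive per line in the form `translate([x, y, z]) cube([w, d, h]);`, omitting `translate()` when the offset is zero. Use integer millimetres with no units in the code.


// rung span = 405 - 2*51 = 303
// rung[k] z = 213 + k*260
translate([467, 472, 0]) cube([51, 39, 1178]);
translate([821, 472, 0]) cube([51, 39, 1178]);
translate([518, 472, 213]) cube([303, 39, 36]);
translate([518, 472, 473]) cube([303, 39, 36]);
translate([518, 472, 733]) cube([303, 39, 36]);
translate([518, 472, 993]) cube([303, 39, 36]);


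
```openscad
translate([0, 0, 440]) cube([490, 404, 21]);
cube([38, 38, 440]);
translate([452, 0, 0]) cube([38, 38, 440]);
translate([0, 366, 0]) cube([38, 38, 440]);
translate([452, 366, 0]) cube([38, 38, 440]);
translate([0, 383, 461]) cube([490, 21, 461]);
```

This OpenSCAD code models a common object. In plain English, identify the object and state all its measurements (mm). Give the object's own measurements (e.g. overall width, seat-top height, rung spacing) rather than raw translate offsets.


A chair. The seat is a 490×404×21 mm slab with its top at z = 461 mm, on four 38×38 mm corner legs (flush with the seat edges, standing on z = 0). A flat backrest 21 mm thick, 461 mm tall, spans the full seat width and rises from the seat top along its +y edge, rear face flush with the rear of the seat.


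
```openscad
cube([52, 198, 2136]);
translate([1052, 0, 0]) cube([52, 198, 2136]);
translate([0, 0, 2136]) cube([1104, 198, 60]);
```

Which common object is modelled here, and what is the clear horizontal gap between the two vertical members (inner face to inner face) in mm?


A door frame. The clear opening width is 1000 mm.

Two 2136 mm tall posts with a header on top — a door frame. The left jamb is 52 mm wide at x = 0; the right jamb starts at x = 1052. The clear opening is 1052 − 52 = 1000 mm.


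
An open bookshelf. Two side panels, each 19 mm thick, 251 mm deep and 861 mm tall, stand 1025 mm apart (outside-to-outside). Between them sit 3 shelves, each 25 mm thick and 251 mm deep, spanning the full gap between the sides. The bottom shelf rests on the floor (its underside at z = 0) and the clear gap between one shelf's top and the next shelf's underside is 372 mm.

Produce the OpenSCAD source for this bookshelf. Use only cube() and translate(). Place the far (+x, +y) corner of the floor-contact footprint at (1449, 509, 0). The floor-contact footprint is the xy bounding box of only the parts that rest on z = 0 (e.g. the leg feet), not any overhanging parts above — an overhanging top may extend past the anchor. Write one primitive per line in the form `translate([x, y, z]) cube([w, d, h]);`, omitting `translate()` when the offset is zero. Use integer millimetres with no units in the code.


translate([424, 258, 0]) cube([19, 251, 861]);
translate([1430, 258, 0]) cube([19, 251, 861]);
translate([443, 258, 0]) cube([987, 251, 25]);
translate([443, 258, 397]) cube([987, 251, 25]);
translate([443, 258, 794]) cube([987, 251, 25]);


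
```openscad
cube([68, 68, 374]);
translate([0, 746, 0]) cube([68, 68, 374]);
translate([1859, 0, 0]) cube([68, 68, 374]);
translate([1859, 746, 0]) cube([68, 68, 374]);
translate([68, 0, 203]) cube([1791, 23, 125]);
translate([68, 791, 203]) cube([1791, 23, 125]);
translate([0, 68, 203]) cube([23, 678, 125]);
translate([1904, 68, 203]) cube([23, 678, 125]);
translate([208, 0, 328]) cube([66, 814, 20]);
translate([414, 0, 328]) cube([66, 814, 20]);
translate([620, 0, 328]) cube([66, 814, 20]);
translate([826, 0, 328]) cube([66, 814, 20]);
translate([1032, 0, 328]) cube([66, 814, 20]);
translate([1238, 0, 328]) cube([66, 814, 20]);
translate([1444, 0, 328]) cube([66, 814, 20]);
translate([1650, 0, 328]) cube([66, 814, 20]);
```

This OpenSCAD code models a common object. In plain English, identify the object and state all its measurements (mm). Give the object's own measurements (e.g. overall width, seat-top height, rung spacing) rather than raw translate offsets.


A bed frame 1927 mm long (x) by 814 mm wide (y). Four 68×68 mm corner posts, 374 mm tall, at the corners of the footprint. Four rails of 23 mm thickness and 125 mm height run between adjacent posts with their undersides at z = 203 mm, their outer faces flush with the outside of the frame (the two x-running rails run between the posts' inner faces; the two y-running rails run between the posts' inner faces). 8 slats, each 66 mm wide (x) and 20 mm thick, lie across the top of the two x-running rails, running the full 814 mm width of the frame in y; along x they sit between the end posts with a 140 mm gap after the −x posts and between neighbouring slats, leaving 143 mm before the +x posts.


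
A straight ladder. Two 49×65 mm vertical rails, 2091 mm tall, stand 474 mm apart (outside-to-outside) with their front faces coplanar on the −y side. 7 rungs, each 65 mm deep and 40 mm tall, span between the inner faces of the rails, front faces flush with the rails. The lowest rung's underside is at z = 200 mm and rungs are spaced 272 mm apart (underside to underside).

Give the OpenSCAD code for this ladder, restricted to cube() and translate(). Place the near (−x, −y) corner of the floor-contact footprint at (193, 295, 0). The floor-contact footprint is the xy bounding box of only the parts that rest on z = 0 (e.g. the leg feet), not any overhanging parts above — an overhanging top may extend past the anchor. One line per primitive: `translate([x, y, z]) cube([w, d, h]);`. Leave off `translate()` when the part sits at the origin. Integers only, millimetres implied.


// rung span = 474 - 2*49 = 376
// rung[k] z = 200 + k*272
translate([193, 295, 0]) cube([49, 65, 2091]);
translate([618, 295, 0]) cube([49, 65, 2091]);
translate([242, 295, 200]) cube([376, 65, 40]);
translate([242, 295, 472]) cube([376, 65, 40]);
translate([242, 295, 744]) cube([376, 65, 40]);
translate([242, 295, 1016]) cube([376, 65, 40]);
translate([242, 295, 1288]) cube([376, 65, 40]);
translate([242, 295, 1560]) cube([376, 65, 40]);
translate([242, 295, 1832]) cube([376, 65, 40]);


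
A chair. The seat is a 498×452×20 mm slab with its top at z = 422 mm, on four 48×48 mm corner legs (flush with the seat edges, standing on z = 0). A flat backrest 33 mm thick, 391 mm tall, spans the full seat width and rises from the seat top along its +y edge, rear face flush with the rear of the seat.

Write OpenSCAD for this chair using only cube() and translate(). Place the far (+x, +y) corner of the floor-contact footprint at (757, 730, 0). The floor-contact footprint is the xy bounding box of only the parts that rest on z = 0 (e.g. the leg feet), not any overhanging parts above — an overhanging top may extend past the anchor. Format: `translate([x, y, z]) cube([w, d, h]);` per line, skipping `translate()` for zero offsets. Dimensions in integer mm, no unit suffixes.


translate([259, 278, 402]) cube([498, 452, 20]);
translate([259, 278, 0]) cube([48, 48, 402]);
translate([709, 278, 0]) cube([48, 48, 402]);
translate([259, 682, 0]) cube([48, 48, 402]);
translate([709, 682, 0]) cube([48, 48, 402]);
translate([259, 697, 422]) cube([498, 33, 391]);


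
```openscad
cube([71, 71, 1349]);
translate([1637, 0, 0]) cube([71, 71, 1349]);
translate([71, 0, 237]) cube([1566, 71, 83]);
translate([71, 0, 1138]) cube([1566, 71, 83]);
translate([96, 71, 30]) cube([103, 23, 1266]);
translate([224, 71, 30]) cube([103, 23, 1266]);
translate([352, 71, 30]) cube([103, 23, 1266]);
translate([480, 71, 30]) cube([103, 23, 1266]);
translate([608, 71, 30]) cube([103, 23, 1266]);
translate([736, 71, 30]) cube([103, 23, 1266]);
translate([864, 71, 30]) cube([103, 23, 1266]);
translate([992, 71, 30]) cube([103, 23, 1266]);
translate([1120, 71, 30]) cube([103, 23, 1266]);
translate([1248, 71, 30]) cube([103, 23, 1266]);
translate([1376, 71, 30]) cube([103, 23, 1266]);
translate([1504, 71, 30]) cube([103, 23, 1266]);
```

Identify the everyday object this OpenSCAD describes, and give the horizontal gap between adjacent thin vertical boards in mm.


A fence section. The picket gap is 25 mm.

Two posts, two rails, 12 pickets — a fence section. Span 1566 mm holds 12 pickets of 103 mm with 13 equal gaps: ⌊(1566 − 12·103) / 13⌋ = 25 mm.


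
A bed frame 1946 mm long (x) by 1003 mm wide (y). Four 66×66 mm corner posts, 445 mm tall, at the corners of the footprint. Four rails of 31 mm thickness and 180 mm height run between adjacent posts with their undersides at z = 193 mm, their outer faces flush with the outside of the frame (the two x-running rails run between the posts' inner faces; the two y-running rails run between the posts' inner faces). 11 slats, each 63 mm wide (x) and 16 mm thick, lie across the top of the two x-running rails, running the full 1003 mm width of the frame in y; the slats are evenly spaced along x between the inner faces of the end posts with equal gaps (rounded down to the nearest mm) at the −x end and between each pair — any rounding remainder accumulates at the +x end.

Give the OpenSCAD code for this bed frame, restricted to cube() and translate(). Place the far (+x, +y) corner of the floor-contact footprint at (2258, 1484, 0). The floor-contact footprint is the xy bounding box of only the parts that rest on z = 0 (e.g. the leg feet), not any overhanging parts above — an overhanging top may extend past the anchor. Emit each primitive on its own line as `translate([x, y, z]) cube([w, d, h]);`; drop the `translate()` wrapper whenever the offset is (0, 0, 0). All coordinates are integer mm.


translate([312, 481, 0]) cube([66, 66, 445]);
translate([312, 1418, 0]) cube([66, 66, 445]);
translate([2192, 481, 0]) cube([66, 66, 445]);
translate([2192, 1418, 0]) cube([66, 66, 445]);
translate([378, 481, 193]) cube([1814, 31, 180]);
translate([378, 1453, 193]) cube([1814, 31, 180]);
translate([312, 547, 193]) cube([31, 871, 180]);
translate([2227, 547, 193]) cube([31, 871, 180]);
translate([471, 481, 373]) cube([63, 1003, 16]);
translate([627, 481, 373]) cube([63, 1003, 16]);
translate([783, 481, 373]) cube([63, 1003, 16]);
translate([939, 481, 373]) cube([63, 1003, 16]);
translate([1095, 481, 373]) cube([63, 1003, 16]);
translate([1251, 481, 373]) cube([63, 1003, 16]);
translate([1407, 481, 373]) cube([63, 1003, 16]);
translate([1563, 481, 373]) cube([63, 1003, 16]);
translate([1719, 481, 373]) cube([63, 1003, 16]);
translate([1875, 481, 373]) cube([63, 1003, 16]);
translate([2031, 481, 373]) cube([63, 1003, 16]);


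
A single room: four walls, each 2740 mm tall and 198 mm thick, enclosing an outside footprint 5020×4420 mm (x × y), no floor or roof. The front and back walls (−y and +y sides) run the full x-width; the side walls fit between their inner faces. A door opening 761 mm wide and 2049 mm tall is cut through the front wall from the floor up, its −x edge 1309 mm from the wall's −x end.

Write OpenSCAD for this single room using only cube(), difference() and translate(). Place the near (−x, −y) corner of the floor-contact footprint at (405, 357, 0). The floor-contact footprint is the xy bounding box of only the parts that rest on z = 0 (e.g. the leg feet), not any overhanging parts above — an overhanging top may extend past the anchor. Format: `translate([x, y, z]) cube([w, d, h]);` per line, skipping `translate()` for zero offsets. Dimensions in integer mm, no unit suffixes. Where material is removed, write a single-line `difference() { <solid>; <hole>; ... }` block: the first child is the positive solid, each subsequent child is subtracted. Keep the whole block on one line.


difference() { translate([405, 357, 0]) cube([5020, 198, 2740]); translate([1714, 357, 0]) cube([761, 198, 2049]); }
translate([405, 4579, 0]) cube([5020, 198, 2740]);
translate([405, 555, 0]) cube([198, 4024, 2740]);
translate([5227, 555, 0]) cube([198, 4024, 2740]);


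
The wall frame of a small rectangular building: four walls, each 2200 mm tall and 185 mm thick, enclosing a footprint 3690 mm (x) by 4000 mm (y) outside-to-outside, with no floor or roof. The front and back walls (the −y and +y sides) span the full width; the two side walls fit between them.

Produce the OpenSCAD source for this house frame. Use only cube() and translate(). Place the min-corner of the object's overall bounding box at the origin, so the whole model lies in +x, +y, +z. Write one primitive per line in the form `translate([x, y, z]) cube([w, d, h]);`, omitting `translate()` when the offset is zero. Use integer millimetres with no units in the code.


cube([3690, 185, 2200]);
translate([0, 3815, 0]) cube([3690, 185, 2200]);
translate([0, 185, 0]) cube([185, 3630, 2200]);
translate([3505, 185, 0]) cube([185, 3630, 2200]);


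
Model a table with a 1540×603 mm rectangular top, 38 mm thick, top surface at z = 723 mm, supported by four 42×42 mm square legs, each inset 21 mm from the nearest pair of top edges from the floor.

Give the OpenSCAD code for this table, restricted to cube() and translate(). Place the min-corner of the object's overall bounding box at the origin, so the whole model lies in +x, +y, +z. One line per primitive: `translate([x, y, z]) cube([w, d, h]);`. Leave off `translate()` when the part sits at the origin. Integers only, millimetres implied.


translate([0, 0, 685]) cube([1540, 603, 38]);
translate([21, 21, 0]) cube([42, 42, 685]);
translate([1477, 21, 0]) cube([42, 42, 685]);
translate([21, 540, 0]) cube([42, 42, 685]);
translate([1477, 540, 0]) cube([42, 42, 685]);


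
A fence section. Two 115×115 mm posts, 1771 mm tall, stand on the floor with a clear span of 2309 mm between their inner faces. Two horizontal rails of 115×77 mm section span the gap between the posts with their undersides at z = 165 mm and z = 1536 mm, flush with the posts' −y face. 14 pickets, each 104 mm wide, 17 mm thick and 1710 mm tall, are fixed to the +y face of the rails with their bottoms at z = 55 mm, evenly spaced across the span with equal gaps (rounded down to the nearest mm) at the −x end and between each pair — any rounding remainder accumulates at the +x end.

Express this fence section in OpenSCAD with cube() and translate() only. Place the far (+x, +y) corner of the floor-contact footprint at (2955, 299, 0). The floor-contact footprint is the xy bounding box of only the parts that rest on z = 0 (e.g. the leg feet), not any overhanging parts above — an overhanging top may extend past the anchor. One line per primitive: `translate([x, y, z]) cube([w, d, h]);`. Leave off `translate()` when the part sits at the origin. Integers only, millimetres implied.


translate([416, 184, 0]) cube([115, 115, 1771]);
translate([2840, 184, 0]) cube([115, 115, 1771]);
translate([531, 184, 165]) cube([2309, 115, 77]);
translate([531, 184, 1536]) cube([2309, 115, 77]);
translate([587, 299, 55]) cube([104, 17, 1710]);
translate([747, 299, 55]) cube([104, 17, 1710]);
translate([907, 299, 55]) cube([104, 17, 1710]);
translate([1067, 299, 55]) cube([104, 17, 1710]);
translate([1227, 299, 55]) cube([104, 17, 1710]);
translate([1387, 299, 55]) cube([104, 17, 1710]);
translate([1547, 299, 55]) cube([104, 17, 1710]);
translate([1707, 299, 55]) cube([104, 17, 1710]);
translate([1867, 299, 55]) cube([104, 17, 1710]);
translate([2027, 299, 55]) cube([104, 17, 1710]);
translate([2187, 299, 55]) cube([104, 17, 1710]);
translate([2347, 299, 55]) cube([104, 17, 1710]);
translate([2507, 299, 55]) cube([104, 17, 1710]);
translate([2667, 299, 55]) cube([104, 17, 1710]);


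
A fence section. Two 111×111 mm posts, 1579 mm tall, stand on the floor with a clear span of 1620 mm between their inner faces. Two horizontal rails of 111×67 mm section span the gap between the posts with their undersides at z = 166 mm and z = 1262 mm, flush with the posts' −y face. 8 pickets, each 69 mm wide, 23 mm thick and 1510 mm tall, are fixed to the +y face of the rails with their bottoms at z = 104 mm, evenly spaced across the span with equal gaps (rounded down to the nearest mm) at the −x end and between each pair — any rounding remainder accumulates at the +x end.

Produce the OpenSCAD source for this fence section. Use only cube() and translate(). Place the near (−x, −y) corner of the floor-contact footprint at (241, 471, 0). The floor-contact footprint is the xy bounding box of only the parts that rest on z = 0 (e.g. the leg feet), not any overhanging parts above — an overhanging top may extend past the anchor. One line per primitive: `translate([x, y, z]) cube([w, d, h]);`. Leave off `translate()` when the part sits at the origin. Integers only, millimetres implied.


translate([241, 471, 0]) cube([111, 111, 1579]);
translate([1972, 471, 0]) cube([111, 111, 1579]);
translate([352, 471, 166]) cube([1620, 111, 67]);
translate([352, 471, 1262]) cube([1620, 111, 67]);
translate([470, 582, 104]) cube([69, 23, 1510]);
translate([657, 582, 104]) cube([69, 23, 1510]);
translate([844, 582, 104]) cube([69, 23, 1510]);
translate([1031, 582, 104]) cube([69, 23, 1510]);
translate([1218, 582, 104]) cube([69, 23, 1510]);
translate([1405, 582, 104]) cube([69, 23, 1510]);
translate([1592, 582, 104]) cube([69, 23, 1510]);
translate([1779, 582, 104]) cube([69, 23, 1510]);


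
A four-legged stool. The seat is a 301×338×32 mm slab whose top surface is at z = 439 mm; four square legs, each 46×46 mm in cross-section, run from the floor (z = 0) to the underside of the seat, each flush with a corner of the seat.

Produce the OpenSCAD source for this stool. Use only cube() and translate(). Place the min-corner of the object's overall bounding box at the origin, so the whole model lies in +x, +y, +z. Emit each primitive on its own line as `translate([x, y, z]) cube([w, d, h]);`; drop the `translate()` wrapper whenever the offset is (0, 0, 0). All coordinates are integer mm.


translate([0, 0, 407]) cube([301, 338, 32]);
cube([46, 46, 407]);
translate([255, 0, 0]) cube([46, 46, 407]);
translate([0, 292, 0]) cube([46, 46, 407]);
translate([255, 292, 0]) cube([46, 46, 407]);


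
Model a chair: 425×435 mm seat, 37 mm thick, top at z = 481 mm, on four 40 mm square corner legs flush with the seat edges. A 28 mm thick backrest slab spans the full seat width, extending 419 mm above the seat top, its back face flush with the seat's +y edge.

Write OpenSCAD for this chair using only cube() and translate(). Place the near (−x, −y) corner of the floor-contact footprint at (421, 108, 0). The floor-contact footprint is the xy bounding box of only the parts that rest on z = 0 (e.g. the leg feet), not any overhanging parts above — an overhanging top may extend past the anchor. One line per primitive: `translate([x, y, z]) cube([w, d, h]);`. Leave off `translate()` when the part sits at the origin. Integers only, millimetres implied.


// leg_h = 481 - 37 = 444
translate([421, 108, 444]) cube([425, 435, 37]);
translate([421, 108, 0]) cube([40, 40, 444]);
translate([806, 108, 0]) cube([40, 40, 444]);
translate([421, 503, 0]) cube([40, 40, 444]);
translate([806, 503, 0]) cube([40, 40, 444]);
translate([421, 515, 481]) cube([425, 28, 419]);


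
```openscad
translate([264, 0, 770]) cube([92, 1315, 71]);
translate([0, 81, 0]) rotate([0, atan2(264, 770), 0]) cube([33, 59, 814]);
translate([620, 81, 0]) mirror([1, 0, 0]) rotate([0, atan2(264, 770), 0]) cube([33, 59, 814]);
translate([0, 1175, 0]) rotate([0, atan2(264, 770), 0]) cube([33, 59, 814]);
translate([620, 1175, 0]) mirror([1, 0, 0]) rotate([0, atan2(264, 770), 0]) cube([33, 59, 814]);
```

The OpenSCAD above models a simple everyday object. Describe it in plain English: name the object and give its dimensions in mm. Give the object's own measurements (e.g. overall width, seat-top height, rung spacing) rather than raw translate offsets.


A sawhorse. A 92×1315×71 mm beam (x, y, z) sits on two A-frame leg pairs. Each pair is two raked legs of 33×59 mm section (59 mm along y) splaying symmetrically in x. Each leg rises 770 mm vertically over 264 mm of horizontal reach and is 814 mm long along its own axis. Every leg's outer bottom edge rests on the floor and its outer top edge meets a bottom edge of the beam — the left legs (tilting toward +x) meet the beam's −x bottom edge, the right legs (their mirror images, tilting toward −x) meet its +x bottom edge — so the leg tops tuck under the beam, the beam's underside is 770 mm above the floor, and the feet are 620 mm apart outside-to-outside with the beam centred between them. The two leg pairs are set in 81 mm from either end of the beam.


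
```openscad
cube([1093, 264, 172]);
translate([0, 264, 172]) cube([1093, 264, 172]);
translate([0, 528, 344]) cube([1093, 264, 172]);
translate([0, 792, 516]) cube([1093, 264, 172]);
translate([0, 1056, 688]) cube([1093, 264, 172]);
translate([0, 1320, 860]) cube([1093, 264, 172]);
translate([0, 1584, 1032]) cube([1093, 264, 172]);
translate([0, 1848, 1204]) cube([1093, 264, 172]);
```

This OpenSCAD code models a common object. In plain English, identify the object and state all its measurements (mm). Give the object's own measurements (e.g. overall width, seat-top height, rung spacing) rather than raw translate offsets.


A straight staircase of 8 solid steps. Each step is 1093 mm wide (x), 264 mm deep (y, the going) and 172 mm tall (the rise). The first step rests on the floor; each subsequent step sits one going further in +y and one rise higher in +z, directly behind and above the previous step with no overlap.


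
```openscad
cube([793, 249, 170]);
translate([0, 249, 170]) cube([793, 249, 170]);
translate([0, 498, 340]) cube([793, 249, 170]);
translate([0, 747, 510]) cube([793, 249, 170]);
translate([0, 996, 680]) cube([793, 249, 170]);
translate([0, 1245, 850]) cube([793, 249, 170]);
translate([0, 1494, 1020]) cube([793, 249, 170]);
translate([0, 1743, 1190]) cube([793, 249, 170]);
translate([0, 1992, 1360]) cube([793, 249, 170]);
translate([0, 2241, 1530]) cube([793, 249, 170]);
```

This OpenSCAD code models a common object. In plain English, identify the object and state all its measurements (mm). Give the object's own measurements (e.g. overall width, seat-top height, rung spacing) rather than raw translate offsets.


A straight staircase of 10 solid steps. Each step is 793 mm wide (x), 249 mm deep (y, the going) and 170 mm tall (the rise). The first step rests on the floor; each subsequent step sits one going further in +y and one rise higher in +z, directly behind and above the previous step with no overlap.


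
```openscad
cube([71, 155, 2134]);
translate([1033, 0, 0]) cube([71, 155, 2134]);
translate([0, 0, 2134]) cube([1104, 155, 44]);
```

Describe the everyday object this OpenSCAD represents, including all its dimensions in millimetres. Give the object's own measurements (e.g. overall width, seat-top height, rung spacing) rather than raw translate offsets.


A door frame. The clear opening is 962 mm wide and 2134 mm high. Two 71 mm wide jambs, 155 mm deep, stand either side of the opening from the floor to the top of the opening. A 44 mm thick head sits across the top of both jambs, spanning the full outside width of the frame.


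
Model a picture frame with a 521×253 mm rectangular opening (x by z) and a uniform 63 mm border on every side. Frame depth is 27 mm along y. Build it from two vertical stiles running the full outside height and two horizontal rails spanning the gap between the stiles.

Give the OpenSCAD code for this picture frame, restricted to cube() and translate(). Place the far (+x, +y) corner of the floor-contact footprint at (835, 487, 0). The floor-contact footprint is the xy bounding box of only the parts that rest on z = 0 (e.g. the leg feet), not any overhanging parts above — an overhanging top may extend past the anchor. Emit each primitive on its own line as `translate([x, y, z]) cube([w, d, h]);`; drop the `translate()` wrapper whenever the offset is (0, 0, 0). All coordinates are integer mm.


translate([188, 460, 0]) cube([63, 27, 379]);
translate([772, 460, 0]) cube([63, 27, 379]);
translate([251, 460, 0]) cube([521, 27, 63]);
translate([251, 460, 316]) cube([521, 27, 63]);


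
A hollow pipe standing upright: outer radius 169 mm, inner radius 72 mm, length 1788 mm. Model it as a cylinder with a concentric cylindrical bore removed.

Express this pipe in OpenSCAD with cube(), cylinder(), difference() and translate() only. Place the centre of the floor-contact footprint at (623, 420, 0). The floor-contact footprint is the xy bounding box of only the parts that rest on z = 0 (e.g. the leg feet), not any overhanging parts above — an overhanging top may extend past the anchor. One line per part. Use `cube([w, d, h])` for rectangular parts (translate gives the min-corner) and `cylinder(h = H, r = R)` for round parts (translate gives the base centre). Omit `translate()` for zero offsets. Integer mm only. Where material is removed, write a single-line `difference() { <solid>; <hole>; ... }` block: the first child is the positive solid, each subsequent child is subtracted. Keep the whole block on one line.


difference() { translate([623, 420, 0]) cylinder(h = 1788, r = 169); translate([623, 420, 0]) cylinder(h = 1788, r = 72); }


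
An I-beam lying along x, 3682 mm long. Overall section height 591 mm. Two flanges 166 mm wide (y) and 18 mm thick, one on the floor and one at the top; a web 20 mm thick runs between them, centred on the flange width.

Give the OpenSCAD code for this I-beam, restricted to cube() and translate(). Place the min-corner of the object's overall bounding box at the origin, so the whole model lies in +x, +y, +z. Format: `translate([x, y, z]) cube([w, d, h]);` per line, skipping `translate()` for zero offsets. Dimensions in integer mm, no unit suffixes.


cube([3682, 166, 18]);
translate([0, 73, 18]) cube([3682, 20, 555]);
translate([0, 0, 573]) cube([3682, 166, 18]);


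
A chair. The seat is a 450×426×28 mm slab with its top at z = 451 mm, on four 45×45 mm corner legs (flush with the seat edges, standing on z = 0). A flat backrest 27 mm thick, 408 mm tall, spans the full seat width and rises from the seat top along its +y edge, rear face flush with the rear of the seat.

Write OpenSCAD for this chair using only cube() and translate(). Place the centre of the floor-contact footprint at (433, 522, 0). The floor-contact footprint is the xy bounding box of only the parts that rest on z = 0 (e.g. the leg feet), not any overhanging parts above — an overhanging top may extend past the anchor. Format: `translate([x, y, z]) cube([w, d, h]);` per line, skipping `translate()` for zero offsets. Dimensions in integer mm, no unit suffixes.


translate([208, 309, 423]) cube([450, 426, 28]);
translate([208, 309, 0]) cube([45, 45, 423]);
translate([613, 309, 0]) cube([45, 45, 423]);
translate([208, 690, 0]) cube([45, 45, 423]);
translate([613, 690, 0]) cube([45, 45, 423]);
translate([208, 708, 451]) cube([450, 27, 408]);


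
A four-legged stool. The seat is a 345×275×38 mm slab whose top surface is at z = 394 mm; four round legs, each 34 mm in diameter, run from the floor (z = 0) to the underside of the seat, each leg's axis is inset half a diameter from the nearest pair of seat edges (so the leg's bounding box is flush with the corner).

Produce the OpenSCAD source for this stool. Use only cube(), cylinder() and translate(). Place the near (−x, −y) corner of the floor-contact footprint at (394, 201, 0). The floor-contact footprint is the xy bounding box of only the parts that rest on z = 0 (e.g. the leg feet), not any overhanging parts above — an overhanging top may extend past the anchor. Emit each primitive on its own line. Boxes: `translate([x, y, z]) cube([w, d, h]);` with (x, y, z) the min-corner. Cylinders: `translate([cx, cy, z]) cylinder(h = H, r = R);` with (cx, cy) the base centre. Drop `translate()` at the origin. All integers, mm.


translate([394, 201, 356]) cube([345, 275, 38]);
translate([411, 218, 0]) cylinder(h = 356, r = 17);
translate([722, 218, 0]) cylinder(h = 356, r = 17);
translate([411, 459, 0]) cylinder(h = 356, r = 17);
translate([722, 459, 0]) cylinder(h = 356, r = 17);


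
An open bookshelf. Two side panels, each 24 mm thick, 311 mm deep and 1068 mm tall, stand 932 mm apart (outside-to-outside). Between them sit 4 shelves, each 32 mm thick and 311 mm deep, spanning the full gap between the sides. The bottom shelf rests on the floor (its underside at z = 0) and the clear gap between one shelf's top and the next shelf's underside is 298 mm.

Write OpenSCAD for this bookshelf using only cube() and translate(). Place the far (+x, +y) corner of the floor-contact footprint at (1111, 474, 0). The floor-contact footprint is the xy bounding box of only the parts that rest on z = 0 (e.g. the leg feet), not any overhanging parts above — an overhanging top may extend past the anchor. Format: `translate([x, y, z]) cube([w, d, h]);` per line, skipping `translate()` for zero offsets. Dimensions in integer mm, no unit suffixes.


translate([179, 163, 0]) cube([24, 311, 1068]);
translate([1087, 163, 0]) cube([24, 311, 1068]);
translate([203, 163, 0]) cube([884, 311, 32]);
translate([203, 163, 330]) cube([884, 311, 32]);
translate([203, 163, 660]) cube([884, 311, 32]);
translate([203, 163, 990]) cube([884, 311, 32]);


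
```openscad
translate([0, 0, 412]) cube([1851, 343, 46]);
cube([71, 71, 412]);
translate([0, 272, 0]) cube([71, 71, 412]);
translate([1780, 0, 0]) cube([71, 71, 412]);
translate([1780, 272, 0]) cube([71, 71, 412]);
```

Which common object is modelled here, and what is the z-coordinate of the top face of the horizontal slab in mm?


A bench. The seat-top height is 458 mm.

A long slab on four corner posts — a bench. The slab sits at z = 412 with thickness 46, so the top is 412 + 46 = 458 mm.


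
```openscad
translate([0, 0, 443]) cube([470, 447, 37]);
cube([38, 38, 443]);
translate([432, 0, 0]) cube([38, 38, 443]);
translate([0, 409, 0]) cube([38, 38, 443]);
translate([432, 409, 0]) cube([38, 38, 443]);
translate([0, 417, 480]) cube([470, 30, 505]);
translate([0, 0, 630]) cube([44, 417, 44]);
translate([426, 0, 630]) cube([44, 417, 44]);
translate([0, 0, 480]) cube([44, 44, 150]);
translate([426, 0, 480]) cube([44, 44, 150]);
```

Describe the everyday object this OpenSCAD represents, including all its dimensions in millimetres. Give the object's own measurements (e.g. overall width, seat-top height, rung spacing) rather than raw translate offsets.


A chair. The seat is a 470×447×37 mm slab with its top at z = 480 mm, on four 38×38 mm corner legs (flush with the seat edges, standing on z = 0). A flat backrest 30 mm thick, 505 mm tall, spans the full seat width and rises from the seat top along its +y edge, rear face flush with the rear of the seat. Two armrests of 44×44 mm section run along each side from the seat's front edge to the front of the backrest, top faces 194 mm above the seat top and outer faces flush with the seat's x-edges; a 44×44 mm post under the front of each armrest stands on the seat at the front corner.


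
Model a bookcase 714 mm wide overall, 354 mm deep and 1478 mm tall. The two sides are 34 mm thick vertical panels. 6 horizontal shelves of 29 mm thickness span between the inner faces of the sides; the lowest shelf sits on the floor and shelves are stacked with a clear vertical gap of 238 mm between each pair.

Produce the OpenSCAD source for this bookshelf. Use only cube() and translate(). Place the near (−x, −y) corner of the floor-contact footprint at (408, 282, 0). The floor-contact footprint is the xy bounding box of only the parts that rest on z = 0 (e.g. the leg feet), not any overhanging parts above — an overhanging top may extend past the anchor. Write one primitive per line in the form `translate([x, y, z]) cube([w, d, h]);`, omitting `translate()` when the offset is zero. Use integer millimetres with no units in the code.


translate([408, 282, 0]) cube([34, 354, 1478]);
translate([1088, 282, 0]) cube([34, 354, 1478]);
translate([442, 282, 0]) cube([646, 354, 29]);
translate([442, 282, 267]) cube([646, 354, 29]);
translate([442, 282, 534]) cube([646, 354, 29]);
translate([442, 282, 801]) cube([646, 354, 29]);
translate([442, 282, 1068]) cube([646, 354, 29]);
translate([442, 282, 1335]) cube([646, 354, 29]);


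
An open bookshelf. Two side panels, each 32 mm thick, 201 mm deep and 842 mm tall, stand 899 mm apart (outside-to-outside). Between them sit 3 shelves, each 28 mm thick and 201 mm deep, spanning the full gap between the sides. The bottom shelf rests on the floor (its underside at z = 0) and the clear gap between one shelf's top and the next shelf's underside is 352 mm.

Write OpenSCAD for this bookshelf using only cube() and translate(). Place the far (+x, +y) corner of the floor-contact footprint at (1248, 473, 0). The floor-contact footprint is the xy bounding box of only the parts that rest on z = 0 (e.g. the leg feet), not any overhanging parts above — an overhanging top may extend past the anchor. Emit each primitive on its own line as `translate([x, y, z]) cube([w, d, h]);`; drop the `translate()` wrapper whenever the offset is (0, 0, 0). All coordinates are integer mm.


translate([349, 272, 0]) cube([32, 201, 842]);
translate([1216, 272, 0]) cube([32, 201, 842]);
translate([381, 272, 0]) cube([835, 201, 28]);
translate([381, 272, 380]) cube([835, 201, 28]);
translate([381, 272, 760]) cube([835, 201, 28]);


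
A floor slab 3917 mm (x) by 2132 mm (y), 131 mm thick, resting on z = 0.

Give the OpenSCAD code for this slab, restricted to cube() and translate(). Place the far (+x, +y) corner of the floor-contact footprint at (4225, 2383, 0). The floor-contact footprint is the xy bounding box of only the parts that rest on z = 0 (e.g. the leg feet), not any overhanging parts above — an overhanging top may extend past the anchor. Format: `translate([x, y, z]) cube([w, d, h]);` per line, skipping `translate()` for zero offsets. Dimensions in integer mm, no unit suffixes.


translate([308, 251, 0]) cube([3917, 2132, 131]);


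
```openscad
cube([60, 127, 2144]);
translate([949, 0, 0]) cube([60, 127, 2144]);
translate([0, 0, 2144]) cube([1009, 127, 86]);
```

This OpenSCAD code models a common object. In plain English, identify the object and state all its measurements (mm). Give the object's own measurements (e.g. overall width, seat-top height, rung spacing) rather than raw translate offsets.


A door frame. The clear opening is 889 mm wide and 2144 mm high. Two 60 mm wide jambs, 127 mm deep, stand either side of the opening from the floor to the top of the opening. A 86 mm thick head sits across the top of both jambs, spanning the full outside width of the frame.


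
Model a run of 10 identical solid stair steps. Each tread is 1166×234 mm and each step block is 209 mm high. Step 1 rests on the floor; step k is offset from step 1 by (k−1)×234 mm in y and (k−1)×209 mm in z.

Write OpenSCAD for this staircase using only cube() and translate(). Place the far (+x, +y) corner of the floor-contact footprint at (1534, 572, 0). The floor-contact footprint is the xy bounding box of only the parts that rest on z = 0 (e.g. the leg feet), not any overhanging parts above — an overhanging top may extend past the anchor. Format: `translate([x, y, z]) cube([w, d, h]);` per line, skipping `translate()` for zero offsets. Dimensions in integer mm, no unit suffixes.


translate([368, 338, 0]) cube([1166, 234, 209]);
translate([368, 572, 209]) cube([1166, 234, 209]);
translate([368, 806, 418]) cube([1166, 234, 209]);
translate([368, 1040, 627]) cube([1166, 234, 209]);
translate([368, 1274, 836]) cube([1166, 234, 209]);
translate([368, 1508, 1045]) cube([1166, 234, 209]);
translate([368, 1742, 1254]) cube([1166, 234, 209]);
translate([368, 1976, 1463]) cube([1166, 234, 209]);
translate([368, 2210, 1672]) cube([1166, 234, 209]);
translate([368, 2444, 1881]) cube([1166, 234, 209]);


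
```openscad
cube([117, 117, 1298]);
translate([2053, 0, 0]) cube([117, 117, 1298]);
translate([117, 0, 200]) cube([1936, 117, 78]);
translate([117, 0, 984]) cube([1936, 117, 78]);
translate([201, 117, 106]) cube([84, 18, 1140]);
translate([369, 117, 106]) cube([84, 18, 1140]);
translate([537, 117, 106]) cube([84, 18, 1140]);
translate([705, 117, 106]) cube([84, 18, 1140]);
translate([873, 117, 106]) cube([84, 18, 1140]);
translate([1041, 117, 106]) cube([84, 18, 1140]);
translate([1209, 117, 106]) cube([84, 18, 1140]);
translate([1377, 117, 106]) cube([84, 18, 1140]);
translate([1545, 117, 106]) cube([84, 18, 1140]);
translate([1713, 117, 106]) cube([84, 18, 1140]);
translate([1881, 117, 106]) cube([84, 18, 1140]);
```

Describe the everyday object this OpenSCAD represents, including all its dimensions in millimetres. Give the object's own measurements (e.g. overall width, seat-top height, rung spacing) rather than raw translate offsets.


A fence section. Two 117×117 mm posts, 1298 mm tall, stand on the floor with a clear span of 1936 mm between their inner faces. Two horizontal rails of 117×78 mm section span the gap between the posts with their undersides at z = 200 mm and z = 984 mm, flush with the posts' −y face. 11 pickets, each 84 mm wide, 18 mm thick and 1140 mm tall, are fixed to the +y face of the rails with their bottoms at z = 106 mm, spaced across the span with a 84 mm gap after the −x post and between neighbouring pickets, with 88 mm left before the +x post.


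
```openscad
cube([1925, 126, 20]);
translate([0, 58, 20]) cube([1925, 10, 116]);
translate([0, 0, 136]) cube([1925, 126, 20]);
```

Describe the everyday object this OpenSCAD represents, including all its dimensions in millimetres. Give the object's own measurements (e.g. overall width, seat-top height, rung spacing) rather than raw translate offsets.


An I-beam lying along x, 1925 mm long. Overall section height 156 mm. Two flanges 126 mm wide (y) and 20 mm thick, one on the floor and one at the top; a web 10 mm thick runs between them, centred on the flange width.


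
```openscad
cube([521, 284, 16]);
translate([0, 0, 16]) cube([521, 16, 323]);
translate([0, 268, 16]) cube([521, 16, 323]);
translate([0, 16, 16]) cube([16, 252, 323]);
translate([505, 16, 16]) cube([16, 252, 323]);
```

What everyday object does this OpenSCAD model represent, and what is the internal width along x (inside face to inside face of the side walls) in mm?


An open box. The internal width is 489 mm.

A 521×284 base slab with four walls standing on it — an open box. The base is 521 mm wide and the walls are 16 mm thick, so the internal width is 521 − 2 × 16 = 489 mm.


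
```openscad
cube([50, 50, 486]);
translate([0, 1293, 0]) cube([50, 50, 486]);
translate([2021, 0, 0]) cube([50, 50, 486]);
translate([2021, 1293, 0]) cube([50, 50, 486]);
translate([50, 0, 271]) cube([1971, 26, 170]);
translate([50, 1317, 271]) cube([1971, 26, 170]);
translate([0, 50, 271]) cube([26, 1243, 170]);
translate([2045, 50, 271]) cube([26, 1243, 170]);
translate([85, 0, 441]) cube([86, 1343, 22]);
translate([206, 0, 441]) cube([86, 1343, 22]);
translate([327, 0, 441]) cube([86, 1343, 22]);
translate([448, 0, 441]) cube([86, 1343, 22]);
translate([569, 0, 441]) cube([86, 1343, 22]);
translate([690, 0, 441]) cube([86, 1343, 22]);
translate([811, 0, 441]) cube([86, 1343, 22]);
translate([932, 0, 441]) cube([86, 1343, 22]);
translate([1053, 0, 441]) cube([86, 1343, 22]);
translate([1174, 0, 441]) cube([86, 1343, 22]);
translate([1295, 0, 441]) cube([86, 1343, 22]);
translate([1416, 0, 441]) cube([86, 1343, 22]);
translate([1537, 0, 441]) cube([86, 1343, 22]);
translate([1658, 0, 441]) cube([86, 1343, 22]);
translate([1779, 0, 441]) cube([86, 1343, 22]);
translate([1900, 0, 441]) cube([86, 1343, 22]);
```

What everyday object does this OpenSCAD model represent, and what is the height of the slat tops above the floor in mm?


A bed frame. The slat-top height is 463 mm.

Four posts, four rails, and a row of slats — a bed frame. Slats sit on the rails at z = 271 + 170 = 441; with slat thickness 22, the top is 463 mm.
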